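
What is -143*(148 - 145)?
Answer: -429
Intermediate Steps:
-143*(148 - 145) = -143*3 = -429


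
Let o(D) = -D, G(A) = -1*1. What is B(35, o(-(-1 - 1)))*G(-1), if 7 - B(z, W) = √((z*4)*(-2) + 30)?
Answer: -7 + 5*I*√10 ≈ -7.0 + 15.811*I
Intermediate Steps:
G(A) = -1
B(z, W) = 7 - √(30 - 8*z) (B(z, W) = 7 - √((z*4)*(-2) + 30) = 7 - √((4*z)*(-2) + 30) = 7 - √(-8*z + 30) = 7 - √(30 - 8*z))
B(35, o(-(-1 - 1)))*G(-1) = (7 - √(30 - 8*35))*(-1) = (7 - √(30 - 280))*(-1) = (7 - √(-250))*(-1) = (7 - 5*I*√10)*(-1) = -7 + 5*I*√10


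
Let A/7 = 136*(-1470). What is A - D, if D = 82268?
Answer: -1481708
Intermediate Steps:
A = -1399440 (A = 7*(136*(-1470)) = 7*(-199920) = -1399440)
A - D = -1399440 - 1*82268 = -1399440 - 82268 = -1481708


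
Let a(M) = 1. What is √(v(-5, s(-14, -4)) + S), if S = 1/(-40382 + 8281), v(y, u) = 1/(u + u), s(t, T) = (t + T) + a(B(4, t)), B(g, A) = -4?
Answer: I*√35073231590/1091434 ≈ 0.17159*I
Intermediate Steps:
s(t, T) = 1 + T + t (s(t, T) = (t + T) + 1 = (T + t) + 1 = 1 + T + t)
v(y, u) = 1/(2*u)
S = -1/32101 (S = 1/(-32101) = -1/32101 ≈ -3.1152e-5)
√(v(-5, s(-14, -4)) + S) = √(1/(2*(1 - 4 - 14)) - 1/32101) = √((½)/(-17) - 1/32101) = √((½)*(-1/17) - 1/32101) = √(-1/34 - 1/32101) = √(-32135/1091434) = I*√35073231590/1091434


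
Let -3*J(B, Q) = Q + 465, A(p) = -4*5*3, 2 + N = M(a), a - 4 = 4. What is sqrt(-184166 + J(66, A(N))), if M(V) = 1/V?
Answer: I*sqrt(184301) ≈ 429.3*I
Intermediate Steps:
a = 8 (a = 4 + 4 = 8)
N = -15/8 (N = -2 + 1/8 = -15/8 ≈ -1.8750)
A(p) = -60 (A(p) = -20*3 = -60)
J(B, Q) = -155 - Q/3 (J(B, Q) = -(Q + 465)/3 = -(465 + Q)/3 = -155 - Q/3)
sqrt(-184166 + J(66, A(N))) = sqrt(-184166 + (-155 - 1/3*(-60))) = sqrt(-184166 + (-155 + 20)) = sqrt(-184166 - 135) = sqrt(-184301) = I*sqrt(184301)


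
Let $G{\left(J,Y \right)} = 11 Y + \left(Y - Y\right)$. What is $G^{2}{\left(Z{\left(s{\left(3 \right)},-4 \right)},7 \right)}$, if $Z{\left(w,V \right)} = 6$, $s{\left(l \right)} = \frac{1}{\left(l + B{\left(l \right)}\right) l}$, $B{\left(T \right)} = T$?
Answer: $5929$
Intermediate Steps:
$s{\left(l \right)} = \frac{1}{2 l^{2}}$ ($s{\left(l \right)} = \frac{1}{\left(l + l\right) l} = \frac{1}{2 l l} = \frac{\frac{1}{2} \frac{1}{l}}{l} = \frac{1}{2 l^{2}}$)
$G{\left(J,Y \right)} = 11 Y$ ($G{\left(J,Y \right)} = 11 Y + 0 = 11 Y$)
$G^{2}{\left(Z{\left(s{\left(3 \right)},-4 \right)},7 \right)} = \left(11 \cdot 7\right)^{2} = 77^{2} = 5929$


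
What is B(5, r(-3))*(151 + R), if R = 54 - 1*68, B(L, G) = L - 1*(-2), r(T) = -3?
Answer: 959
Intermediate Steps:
B(L, G) = 2 + L (B(L, G) = L + 2 = 2 + L)
R = -14 (R = 54 - 68 = -14)
B(5, r(-3))*(151 + R) = (2 + 5)*(151 - 14) = 7*137 = 959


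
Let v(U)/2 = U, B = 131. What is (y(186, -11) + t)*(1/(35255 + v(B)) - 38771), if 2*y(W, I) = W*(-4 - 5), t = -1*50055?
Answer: 23359930236184/11839 ≈ 1.9731e+9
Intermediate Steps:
t = -50055
v(U) = 2*U
y(W, I) = -9*W/2 (y(W, I) = (W*(-4 - 5))/2 = (W*(-9))/2 = (-9*W)/2 = -9*W/2)
(y(186, -11) + t)*(1/(35255 + v(B)) - 38771) = (-9/2*186 - 50055)*(1/(35255 + 2*131) - 38771) = (-837 - 50055)*(1/(35255 + 262) - 38771) = -50892*(1/35517 - 38771) = -50892*(-1377029606/35517) = 23359930236184/11839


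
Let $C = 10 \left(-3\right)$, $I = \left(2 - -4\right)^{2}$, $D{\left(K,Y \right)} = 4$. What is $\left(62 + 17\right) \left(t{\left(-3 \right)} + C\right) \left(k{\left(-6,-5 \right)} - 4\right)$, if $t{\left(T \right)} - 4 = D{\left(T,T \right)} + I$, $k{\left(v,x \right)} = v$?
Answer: $-11060$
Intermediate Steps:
$I = 36$ ($I = \left(2 + 4\right)^{2} = 6^{2} = 36$)
$t{\left(T \right)} = 44$ ($t{\left(T \right)} = 4 + \left(4 + 36\right) = 4 + 40 = 44$)
$C = -30$
$\left(62 + 17\right) \left(t{\left(-3 \right)} + C\right) \left(k{\left(-6,-5 \right)} - 4\right) = \left(62 + 17\right) \left(44 - 30\right) \left(-6 - 4\right) = 79 \cdot 14 \left(-10\right) = 79 \left(-140\right) = -11060$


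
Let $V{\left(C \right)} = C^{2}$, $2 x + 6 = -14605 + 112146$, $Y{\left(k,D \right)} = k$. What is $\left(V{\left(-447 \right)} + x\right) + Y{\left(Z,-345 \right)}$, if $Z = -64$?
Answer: $\frac{497025}{2} \approx 2.4851 \cdot 10^{5}$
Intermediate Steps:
$x = \frac{97535}{2}$ ($x = -3 + \frac{-14605 + 112146}{2} = -3 + \frac{1}{2} \cdot 97541 = -3 + \frac{97541}{2} = \frac{97535}{2} \approx 48768.0$)
$\left(V{\left(-447 \right)} + x\right) + Y{\left(Z,-345 \right)} = \left(\left(-447\right)^{2} + \frac{97535}{2}\right) - 64 = \left(199809 + \frac{97535}{2}\right) - 64 = \frac{497153}{2} - 64 = \frac{497025}{2}$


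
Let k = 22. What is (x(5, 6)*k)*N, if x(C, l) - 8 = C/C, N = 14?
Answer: 2772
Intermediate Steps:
x(C, l) = 9 (x(C, l) = 8 + C/C = 8 + 1 = 9)
(x(5, 6)*k)*N = (9*22)*14 = 198*14 = 2772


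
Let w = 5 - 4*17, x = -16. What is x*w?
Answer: 1008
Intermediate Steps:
w = -63 (w = 5 - 68 = -63)
x*w = -16*(-63) = 1008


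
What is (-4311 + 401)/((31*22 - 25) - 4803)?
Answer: 1955/2073 ≈ 0.94308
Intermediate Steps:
(-4311 + 401)/((31*22 - 25) - 4803) = -3910/((682 - 25) - 4803) = -3910/(657 - 4803) = -3910/(-4146) = -3910*(-1/4146) = 1955/2073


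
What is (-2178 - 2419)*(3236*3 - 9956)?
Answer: 1140056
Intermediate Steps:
(-2178 - 2419)*(3236*3 - 9956) = -4597*(9708 - 9956) = -4597*(-248) = 1140056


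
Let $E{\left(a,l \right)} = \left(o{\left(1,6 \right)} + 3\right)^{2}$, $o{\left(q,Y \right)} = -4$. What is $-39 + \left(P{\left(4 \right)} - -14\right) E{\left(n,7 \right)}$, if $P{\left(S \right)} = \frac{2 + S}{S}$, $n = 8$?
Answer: $- \frac{47}{2} \approx -23.5$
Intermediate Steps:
$P{\left(S \right)} = \frac{2 + S}{S}$
$E{\left(a,l \right)} = 1$ ($E{\left(a,l \right)} = \left(-4 + 3\right)^{2} = \left(-1\right)^{2} = 1$)
$-39 + \left(P{\left(4 \right)} - -14\right) E{\left(n,7 \right)} = -39 + \left(\frac{2 + 4}{4} - -14\right) 1 = -39 + \left(\frac{1}{4} \cdot 6 + 14\right) 1 = -39 + \left(\frac{3}{2} + 14\right) 1 = -39 + \frac{31}{2} \cdot 1 = -39 + \frac{31}{2} = - \frac{47}{2}$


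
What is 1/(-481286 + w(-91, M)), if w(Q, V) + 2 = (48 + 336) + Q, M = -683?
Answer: -1/480995 ≈ -2.0790e-6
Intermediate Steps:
w(Q, V) = 382 + Q (w(Q, V) = -2 + ((48 + 336) + Q) = -2 + (384 + Q) = 382 + Q)
1/(-481286 + w(-91, M)) = 1/(-481286 + (382 - 91)) = 1/(-481286 + 291) = 1/(-480995) = -1/480995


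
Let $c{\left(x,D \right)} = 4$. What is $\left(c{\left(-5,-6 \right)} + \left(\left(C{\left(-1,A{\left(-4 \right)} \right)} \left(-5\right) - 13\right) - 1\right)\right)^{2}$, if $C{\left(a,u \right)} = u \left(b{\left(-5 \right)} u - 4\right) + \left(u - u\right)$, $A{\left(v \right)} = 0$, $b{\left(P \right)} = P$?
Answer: $100$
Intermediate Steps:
$C{\left(a,u \right)} = u \left(-4 - 5 u\right)$ ($C{\left(a,u \right)} = u \left(- 5 u - 4\right) + \left(u - u\right) = u \left(-4 - 5 u\right) + 0 = u \left(-4 - 5 u\right)$)
$\left(c{\left(-5,-6 \right)} + \left(\left(C{\left(-1,A{\left(-4 \right)} \right)} \left(-5\right) - 13\right) - 1\right)\right)^{2} = \left(4 - \left(14 - 0 \left(-4 - 0\right) \left(-5\right)\right)\right)^{2} = \left(4 - \left(14 - 0 \left(-4 + 0\right) \left(-5\right)\right)\right)^{2} = \left(4 - \left(14 - 0 \left(-4\right) \left(-5\right)\right)\right)^{2} = \left(4 + \left(\left(0 \left(-5\right) - 13\right) - 1\right)\right)^{2} = \left(4 + \left(\left(0 - 13\right) - 1\right)\right)^{2} = \left(4 - 14\right)^{2} = \left(-10\right)^{2} = 100$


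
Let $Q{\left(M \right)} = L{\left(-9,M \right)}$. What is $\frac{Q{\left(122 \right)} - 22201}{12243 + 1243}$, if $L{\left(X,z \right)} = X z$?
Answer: $- \frac{23299}{13486} \approx -1.7276$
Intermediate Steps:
$Q{\left(M \right)} = - 9 M$
$\frac{Q{\left(122 \right)} - 22201}{12243 + 1243} = \frac{\left(-9\right) 122 - 22201}{12243 + 1243} = \frac{-1098 - 22201}{13486} = \left(-23299\right) \frac{1}{13486} = - \frac{23299}{13486}$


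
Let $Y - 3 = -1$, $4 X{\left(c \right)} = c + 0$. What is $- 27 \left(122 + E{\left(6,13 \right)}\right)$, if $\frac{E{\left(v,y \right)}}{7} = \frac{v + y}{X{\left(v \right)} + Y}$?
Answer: $-4320$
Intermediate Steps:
$X{\left(c \right)} = \frac{c}{4}$ ($X{\left(c \right)} = \frac{c + 0}{4} = \frac{c}{4}$)
$Y = 2$ ($Y = 3 - 1 = 2$)
$E{\left(v,y \right)} = \frac{7 \left(v + y\right)}{2 + \frac{v}{4}}$ ($E{\left(v,y \right)} = 7 \frac{v + y}{\frac{v}{4} + 2} = 7 \frac{v + y}{2 + \frac{v}{4}} = \frac{7 \left(v + y\right)}{2 + \frac{v}{4}}$)
$- 27 \left(122 + E{\left(6,13 \right)}\right) = - 27 \left(122 + \frac{28 \left(6 + 13\right)}{8 + 6}\right) = - 27 \left(122 + 28 \cdot \frac{1}{14} \cdot 19\right) = - 27 \left(122 + 38\right) = \left(-27\right) 160 = -4320$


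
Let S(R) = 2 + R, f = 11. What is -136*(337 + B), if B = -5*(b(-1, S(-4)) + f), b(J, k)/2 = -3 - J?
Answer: -41072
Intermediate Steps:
b(J, k) = -6 - 2*J (b(J, k) = 2*(-3 - J) = -6 - 2*J)
B = -35 (B = -5*((-6 - 2*(-1)) + 11) = -5*((-6 + 2) + 11) = -5*(-4 + 11) = -5*7 = -35)
-136*(337 + B) = -136*(337 - 35) = -136*302 = -41072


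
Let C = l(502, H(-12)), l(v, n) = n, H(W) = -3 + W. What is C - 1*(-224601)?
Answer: 224586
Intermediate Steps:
C = -15 (C = -3 - 12 = -15)
C - 1*(-224601) = -15 - 1*(-224601) = -15 + 224601 = 224586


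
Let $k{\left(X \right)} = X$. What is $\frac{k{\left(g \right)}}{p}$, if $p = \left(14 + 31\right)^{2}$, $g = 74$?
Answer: $\frac{74}{2025} \approx 0.036543$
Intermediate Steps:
$p = 2025$ ($p = 45^{2} = 2025$)
$\frac{k{\left(g \right)}}{p} = \frac{74}{2025}$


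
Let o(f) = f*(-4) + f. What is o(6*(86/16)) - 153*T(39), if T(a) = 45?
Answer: -27927/4 ≈ -6981.8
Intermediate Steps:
o(f) = -3*f (o(f) = -4*f + f = -3*f)
o(6*(86/16)) - 153*T(39) = -18*86/16 - 153*45 = -18*86*(1/16) - 1*6885 = -18*43/8 - 6885 = -3*129/4 - 6885 = -387/4 - 6885 = -27927/4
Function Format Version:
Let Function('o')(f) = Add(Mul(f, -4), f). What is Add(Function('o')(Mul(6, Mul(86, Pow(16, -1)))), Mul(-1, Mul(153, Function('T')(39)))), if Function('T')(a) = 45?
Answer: Rational(-27927, 4) ≈ -6981.8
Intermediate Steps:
Function('o')(f) = Mul(-3, f) (Function('o')(f) = Add(Mul(-4, f), f) = Mul(-3, f))
Add(Function('o')(Mul(6, Mul(86, Pow(16, -1)))), Mul(-1, Mul(153, Function('T')(39)))) = Add(Mul(-3, Mul(6, Mul(86, Pow(16, -1)))), Mul(-1, Mul(153, 45))) = Add(Mul(-3, Mul(6, Mul(86, Rational(1, 16)))), Mul(-1, 6885)) = Add(Mul(-3, Mul(6, Rational(43, 8))), -6885) = Add(Mul(-3, Rational(129, 4)), -6885) = Add(Rational(-387, 4), -6885) = Rational(-27927, 4)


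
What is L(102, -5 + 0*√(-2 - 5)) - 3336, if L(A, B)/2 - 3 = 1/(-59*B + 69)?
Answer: -606059/182 ≈ -3330.0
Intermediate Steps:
L(A, B) = 6 + 2/(69 - 59*B) (L(A, B) = 6 + 2/(-59*B + 69) = 6 + 2/(69 - 59*B))
L(102, -5 + 0*√(-2 - 5)) - 3336 = 2*(-208 + 177*(-5 + 0*√(-2 - 5)))/(-69 + 59*(-5 + 0*√(-2 - 5))) - 3336 = 2*(-208 + 177*(-5 + 0*√(-7)))/(-69 + 59*(-5 + 0*√(-7))) - 3336 = 2*(-208 + 177*(-5 + 0*(I*√7)))/(-69 + 59*(-5 + 0*(I*√7))) - 3336 = 2*(-208 + 177*(-5 + 0))/(-69 + 59*(-5 + 0)) - 3336 = 2*(-208 + 177*(-5))/(-69 + 59*(-5)) - 3336 = 2*(-208 - 885)/(-69 - 295) - 3336 = 2*(-1093)/(-364) - 3336 = 2*(-1/364)*(-1093) - 3336 = 1093/182 - 3336 = -606059/182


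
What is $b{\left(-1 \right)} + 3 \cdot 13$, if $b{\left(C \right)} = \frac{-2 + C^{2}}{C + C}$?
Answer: $\frac{79}{2} \approx 39.5$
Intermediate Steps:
$b{\left(C \right)} = \frac{-2 + C^{2}}{2 C}$
$b{\left(-1 \right)} + 3 \cdot 13 = \left(\frac{1}{2} \left(-1\right) - \frac{1}{-1}\right) + 3 \cdot 13 = \left(- \frac{1}{2} - -1\right) + 39 = \left(- \frac{1}{2} + 1\right) + 39 = \frac{1}{2} + 39 = \frac{79}{2}$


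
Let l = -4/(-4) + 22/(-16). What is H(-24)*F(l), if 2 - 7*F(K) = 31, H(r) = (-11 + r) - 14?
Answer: 203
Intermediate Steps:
H(r) = -25 + r
l = -3/8 (l = -4*(-1/4) + 22*(-1/16) = 1 - 11/8 = -3/8 ≈ -0.37500)
F(K) = -29/7 (F(K) = 2/7 - 1/7*31 = 2/7 - 31/7 = -29/7)
H(-24)*F(l) = (-25 - 24)*(-29/7) = -49*(-29/7) = 203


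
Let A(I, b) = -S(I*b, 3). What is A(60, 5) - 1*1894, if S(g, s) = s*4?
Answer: -1906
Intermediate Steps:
S(g, s) = 4*s
A(I, b) = -12 (A(I, b) = -4*3 = -1*12 = -12)
A(60, 5) - 1*1894 = -12 - 1*1894 = -12 - 1894 = -1906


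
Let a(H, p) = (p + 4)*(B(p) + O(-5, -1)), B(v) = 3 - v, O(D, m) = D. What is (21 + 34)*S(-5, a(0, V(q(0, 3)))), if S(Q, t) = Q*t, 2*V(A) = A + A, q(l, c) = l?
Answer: 2200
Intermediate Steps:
V(A) = A (V(A) = (A + A)/2 = (2*A)/2 = A)
a(H, p) = (-2 - p)*(4 + p) (a(H, p) = (p + 4)*((3 - p) - 5) = (4 + p)*(-2 - p) = (-2 - p)*(4 + p))
(21 + 34)*S(-5, a(0, V(q(0, 3)))) = (21 + 34)*(-5*(-8 - 1*0² - 6*0)) = 55*(-5*(-8 - 1*0 + 0)) = 55*(-5*(-8 + 0 + 0)) = 55*(-5*(-8)) = 55*40 = 2200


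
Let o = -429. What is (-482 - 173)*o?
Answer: 280995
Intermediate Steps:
(-482 - 173)*o = (-482 - 173)*(-429) = -655*(-429) = 280995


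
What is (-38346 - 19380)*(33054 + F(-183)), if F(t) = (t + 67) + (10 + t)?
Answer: -1891392390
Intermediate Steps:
F(t) = 77 + 2*t (F(t) = (67 + t) + (10 + t) = 77 + 2*t)
(-38346 - 19380)*(33054 + F(-183)) = (-38346 - 19380)*(33054 + (77 + 2*(-183))) = -57726*(33054 + (77 - 366)) = -57726*(33054 - 289) = -57726*32765 = -1891392390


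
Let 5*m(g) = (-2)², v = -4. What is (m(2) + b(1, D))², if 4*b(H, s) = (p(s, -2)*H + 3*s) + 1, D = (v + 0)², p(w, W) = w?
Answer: 116281/400 ≈ 290.70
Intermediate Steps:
m(g) = ⅘ (m(g) = (⅕)*(-2)² = (⅕)*4 = ⅘)
D = 16 (D = (-4 + 0)² = (-4)² = 16)
b(H, s) = ¼ + 3*s/4 + H*s/4 (b(H, s) = ((s*H + 3*s) + 1)/4 = ((H*s + 3*s) + 1)/4 = ((3*s + H*s) + 1)/4 = (1 + 3*s + H*s)/4 = ¼ + 3*s/4 + H*s/4)
(m(2) + b(1, D))² = (⅘ + (¼ + (¾)*16 + (¼)*1*16))² = (⅘ + (¼ + 12 + 4))² = (⅘ + 65/4)² = (341/20)² = 116281/400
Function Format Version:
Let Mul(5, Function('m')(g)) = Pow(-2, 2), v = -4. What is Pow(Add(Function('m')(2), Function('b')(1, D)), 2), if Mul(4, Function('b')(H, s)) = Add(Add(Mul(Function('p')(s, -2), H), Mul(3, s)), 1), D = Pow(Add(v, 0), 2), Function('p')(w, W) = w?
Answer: Rational(116281, 400) ≈ 290.70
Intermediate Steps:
Function('m')(g) = Rational(4, 5) (Function('m')(g) = Mul(Rational(1, 5), Pow(-2, 2)) = Mul(Rational(1, 5), 4) = Rational(4, 5))
D = 16 (D = Pow(Add(-4, 0), 2) = Pow(-4, 2) = 16)
Function('b')(H, s) = Add(Rational(1, 4), Mul(Rational(3, 4), s), Mul(Rational(1, 4), H, s)) (Function('b')(H, s) = Mul(Rational(1, 4), Add(Add(Mul(s, H), Mul(3, s)), 1)) = Mul(Rational(1, 4), Add(Add(Mul(H, s), Mul(3, s)), 1)) = Mul(Rational(1, 4), Add(Add(Mul(3, s), Mul(H, s)), 1)) = Mul(Rational(1, 4), Add(1, Mul(3, s), Mul(H, s))) = Add(Rational(1, 4), Mul(Rational(3, 4), s), Mul(Rational(1, 4), H, s)))
Pow(Add(Function('m')(2), Function('b')(1, D)), 2) = Pow(Add(Rational(4, 5), Add(Rational(1, 4), Mul(Rational(3, 4), 16), Mul(Rational(1, 4), 1, 16))), 2) = Pow(Add(Rational(4, 5), Add(Rational(1, 4), 12, 4)), 2) = Pow(Add(Rational(4, 5), Rational(65, 4)), 2) = Pow(Rational(341, 20), 2) = Rational(116281, 400)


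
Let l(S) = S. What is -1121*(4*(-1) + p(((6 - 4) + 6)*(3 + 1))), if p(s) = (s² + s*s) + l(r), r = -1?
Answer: -2290203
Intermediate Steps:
p(s) = -1 + 2*s² (p(s) = (s² + s*s) - 1 = (s² + s²) - 1 = 2*s² - 1 = -1 + 2*s²)
-1121*(4*(-1) + p(((6 - 4) + 6)*(3 + 1))) = -1121*(4*(-1) + (-1 + 2*(((6 - 4) + 6)*(3 + 1))²)) = -1121*(-4 + (-1 + 2*((2 + 6)*4)²)) = -1121*(-4 + (-1 + 2*(8*4)²)) = -1121*(-4 + (-1 + 2*32²)) = -1121*(-4 + (-1 + 2*1024)) = -1121*(-4 + (-1 + 2048)) = -1121*(-4 + 2047) = -1121*2043 = -2290203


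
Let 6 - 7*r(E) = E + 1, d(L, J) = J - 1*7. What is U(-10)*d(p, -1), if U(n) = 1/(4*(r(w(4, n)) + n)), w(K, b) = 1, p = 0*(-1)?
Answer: 7/33 ≈ 0.21212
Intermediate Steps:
p = 0
d(L, J) = -7 + J (d(L, J) = J - 7 = -7 + J)
r(E) = 5/7 - E/7 (r(E) = 6/7 - (E + 1)/7 = 6/7 - (1 + E)/7 = 6/7 + (-⅐ - E/7) = 5/7 - E/7)
U(n) = 1/(16/7 + 4*n) (U(n) = 1/(4*((5/7 - ⅐*1) + n)) = 1/(4*((5/7 - ⅐) + n)) = 1/(4*(4/7 + n)) = 1/(16/7 + 4*n))
U(-10)*d(p, -1) = (7/(4*(4 + 7*(-10))))*(-7 - 1) = (7/(4*(4 - 70)))*(-8) = ((7/4)/(-66))*(-8) = ((7/4)*(-1/66))*(-8) = -7/264*(-8) = 7/33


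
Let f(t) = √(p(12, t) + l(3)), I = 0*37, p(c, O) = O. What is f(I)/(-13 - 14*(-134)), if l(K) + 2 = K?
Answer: 1/1863 ≈ 0.00053677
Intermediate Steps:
l(K) = -2 + K
I = 0
f(t) = √(1 + t) (f(t) = √(t + (-2 + 3)) = √(t + 1) = √(1 + t))
f(I)/(-13 - 14*(-134)) = √(1 + 0)/(-13 - 14*(-134)) = √1/(-13 + 1876) = 1/1863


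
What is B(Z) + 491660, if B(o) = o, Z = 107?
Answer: 491767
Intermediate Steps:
B(Z) + 491660 = 107 + 491660 = 491767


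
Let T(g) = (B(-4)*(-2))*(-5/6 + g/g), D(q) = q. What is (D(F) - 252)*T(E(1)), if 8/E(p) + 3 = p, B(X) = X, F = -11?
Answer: -1052/3 ≈ -350.67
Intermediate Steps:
E(p) = 8/(-3 + p)
T(g) = 4/3 (T(g) = (-4*(-2))*(-5/6 + g/g) = 8*(-5*1/6 + 1) = 8*(-5/6 + 1) = 8*(1/6) = 4/3)
(D(F) - 252)*T(E(1)) = (-11 - 252)*(4/3) = -263*4/3 = -1052/3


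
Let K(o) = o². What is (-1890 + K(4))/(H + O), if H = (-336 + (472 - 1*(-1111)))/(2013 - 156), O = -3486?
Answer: 3480018/6472255 ≈ 0.53768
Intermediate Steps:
H = 1247/1857 (H = (-336 + (472 + 1111))/1857 = (-336 + 1583)*(1/1857) = 1247*(1/1857) = 1247/1857 ≈ 0.67151)
(-1890 + K(4))/(H + O) = (-1890 + 4²)/(1247/1857 - 3486) = (-1890 + 16)/(-6472255/1857) = -1874*(-1857/6472255) = 3480018/6472255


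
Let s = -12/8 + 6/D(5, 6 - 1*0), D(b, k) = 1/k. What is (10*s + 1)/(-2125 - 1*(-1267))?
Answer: -173/429 ≈ -0.40326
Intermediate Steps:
s = 69/2 (s = -12/8 + 6/(1/(6 - 1*0)) = -12*⅛ + 6/(1/(6 + 0)) = -3/2 + 6/(1/6) = -3/2 + 6/(⅙) = -3/2 + 6*6 = -3/2 + 36 = 69/2 ≈ 34.500)
(10*s + 1)/(-2125 - 1*(-1267)) = (10*(69/2) + 1)/(-2125 - 1*(-1267)) = (345 + 1)/(-2125 + 1267) = 346/(-858) = 346*(-1/858) = -173/429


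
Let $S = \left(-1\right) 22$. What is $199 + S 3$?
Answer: $133$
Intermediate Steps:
$S = -22$
$199 + S 3 = 199 - 66 = 133$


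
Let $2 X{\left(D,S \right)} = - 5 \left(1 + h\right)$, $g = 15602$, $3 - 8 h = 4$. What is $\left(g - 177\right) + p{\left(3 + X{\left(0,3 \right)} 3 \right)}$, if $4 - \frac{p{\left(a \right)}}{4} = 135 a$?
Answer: $\frac{69459}{4} \approx 17365.0$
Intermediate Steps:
$h = - \frac{1}{8}$ ($h = \frac{3}{8} - \frac{1}{2} = - \frac{1}{8} \approx -0.125$)
$X{\left(D,S \right)} = - \frac{35}{16}$ ($X{\left(D,S \right)} = \frac{\left(-5\right) \left(1 - \frac{1}{8}\right)}{2} = \frac{\left(-5\right) \frac{7}{8}}{2} = \frac{1}{2} \left(- \frac{35}{8}\right) = - \frac{35}{16}$)
$p{\left(a \right)} = 16 - 540 a$ ($p{\left(a \right)} = 16 - 4 \cdot 135 a = 16 - 540 a$)
$\left(g - 177\right) + p{\left(3 + X{\left(0,3 \right)} 3 \right)} = \left(15602 - 177\right) - \left(-16 + 540 \left(3 - \frac{105}{16}\right)\right) = 15425 - \left(-16 + 540 \left(3 - \frac{105}{16}\right)\right) = 15425 + \left(16 - - \frac{7695}{4}\right) = 15425 + \left(16 + \frac{7695}{4}\right) = 15425 + \frac{7759}{4} = \frac{69459}{4}$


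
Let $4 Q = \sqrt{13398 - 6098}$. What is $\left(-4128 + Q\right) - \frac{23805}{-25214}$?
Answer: $- \frac{104059587}{25214} + \frac{5 \sqrt{73}}{2} \approx -4105.7$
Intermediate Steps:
$Q = \frac{5 \sqrt{73}}{2}$ ($Q = \frac{\sqrt{13398 - 6098}}{4} = \frac{\sqrt{7300}}{4} = \frac{10 \sqrt{73}}{4} = \frac{5 \sqrt{73}}{2} \approx 21.36$)
$\left(-4128 + Q\right) - \frac{23805}{-25214} = \left(-4128 + \frac{5 \sqrt{73}}{2}\right) - \frac{23805}{-25214} = \left(-4128 + \frac{5 \sqrt{73}}{2}\right) - - \frac{23805}{25214} = \left(-4128 + \frac{5 \sqrt{73}}{2}\right) + \frac{23805}{25214} = - \frac{104059587}{25214} + \frac{5 \sqrt{73}}{2}$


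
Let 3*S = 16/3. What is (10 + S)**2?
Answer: 11236/81 ≈ 138.72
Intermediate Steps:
S = 16/9 (S = (16/3)/3 = (16*(1/3))/3 = (1/3)*(16/3) = 16/9 ≈ 1.7778)
(10 + S)**2 = (10 + 16/9)**2 = (106/9)**2 = 11236/81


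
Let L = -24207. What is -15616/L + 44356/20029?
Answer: 1386498556/484842003 ≈ 2.8597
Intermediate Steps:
-15616/L + 44356/20029 = -15616/(-24207) + 44356/20029 = -15616*(-1/24207) + 44356*(1/20029) = 15616/24207 + 44356/20029 = 1386498556/484842003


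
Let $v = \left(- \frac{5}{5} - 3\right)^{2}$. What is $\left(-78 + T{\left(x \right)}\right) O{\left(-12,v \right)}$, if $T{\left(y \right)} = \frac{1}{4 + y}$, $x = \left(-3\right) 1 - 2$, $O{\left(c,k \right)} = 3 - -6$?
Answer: $-711$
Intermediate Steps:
$v = 16$ ($v = \left(\left(-5\right) \frac{1}{5} - 3\right)^{2} = \left(-1 - 3\right)^{2} = \left(-4\right)^{2} = 16$)
$O{\left(c,k \right)} = 9$ ($O{\left(c,k \right)} = 3 + 6 = 9$)
$x = -5$ ($x = -3 - 2 = -5$)
$\left(-78 + T{\left(x \right)}\right) O{\left(-12,v \right)} = \left(-78 + \frac{1}{4 - 5}\right) 9 = \left(-78 + \frac{1}{-1}\right) 9 = \left(-78 - 1\right) 9 = \left(-79\right) 9 = -711$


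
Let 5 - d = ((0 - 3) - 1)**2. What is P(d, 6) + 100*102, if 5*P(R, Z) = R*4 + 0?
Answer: 50956/5 ≈ 10191.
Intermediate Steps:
d = -11 (d = 5 - ((0 - 3) - 1)**2 = 5 - (-3 - 1)**2 = 5 - 1*(-4)**2 = 5 - 1*16 = 5 - 16 = -11)
P(R, Z) = 4*R/5 (P(R, Z) = (R*4 + 0)/5 = (4*R + 0)/5 = (4*R)/5 = 4*R/5)
P(d, 6) + 100*102 = (4/5)*(-11) + 100*102 = -44/5 + 10200 = 50956/5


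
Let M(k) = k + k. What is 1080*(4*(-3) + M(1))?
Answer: -10800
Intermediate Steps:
M(k) = 2*k
1080*(4*(-3) + M(1)) = 1080*(4*(-3) + 2*1) = 1080*(-12 + 2) = 1080*(-10) = -10800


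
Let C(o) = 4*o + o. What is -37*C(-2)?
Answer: 370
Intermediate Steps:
C(o) = 5*o
-37*C(-2) = -185*(-2) = -37*(-10) = 370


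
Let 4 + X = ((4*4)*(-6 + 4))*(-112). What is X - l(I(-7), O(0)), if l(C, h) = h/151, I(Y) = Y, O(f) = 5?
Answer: 540575/151 ≈ 3580.0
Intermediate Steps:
l(C, h) = h/151
X = 3580 (X = -4 + ((4*4)*(-6 + 4))*(-112) = -4 + (16*(-2))*(-112) = -4 - 32*(-112) = -4 + 3584 = 3580)
X - l(I(-7), O(0)) = 3580 - 5/151 = 540575/151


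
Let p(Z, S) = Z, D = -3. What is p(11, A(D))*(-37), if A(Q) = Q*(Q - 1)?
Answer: -407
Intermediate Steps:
A(Q) = Q*(-1 + Q)
p(11, A(D))*(-37) = 11*(-37) = -407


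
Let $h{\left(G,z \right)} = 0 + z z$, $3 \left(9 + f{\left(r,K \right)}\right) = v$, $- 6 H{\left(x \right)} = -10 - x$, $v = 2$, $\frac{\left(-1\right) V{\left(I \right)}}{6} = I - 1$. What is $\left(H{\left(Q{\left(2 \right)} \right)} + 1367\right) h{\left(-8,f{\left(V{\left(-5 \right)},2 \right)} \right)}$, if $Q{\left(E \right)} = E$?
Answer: $\frac{855625}{9} \approx 95070.0$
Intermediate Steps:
$V{\left(I \right)} = 6 - 6 I$ ($V{\left(I \right)} = - 6 \left(I - 1\right) = - 6 \left(-1 + I\right) = 6 - 6 I$)
$H{\left(x \right)} = \frac{5}{3} + \frac{x}{6}$ ($H{\left(x \right)} = - \frac{-10 - x}{6} = \frac{5}{3} + \frac{x}{6}$)
$f{\left(r,K \right)} = - \frac{25}{3}$ ($f{\left(r,K \right)} = -9 + \frac{1}{3} \cdot 2 = -9 + \frac{2}{3} = - \frac{25}{3}$)
$h{\left(G,z \right)} = z^{2}$ ($h{\left(G,z \right)} = 0 + z^{2} = z^{2}$)
$\left(H{\left(Q{\left(2 \right)} \right)} + 1367\right) h{\left(-8,f{\left(V{\left(-5 \right)},2 \right)} \right)} = \left(\left(\frac{5}{3} + \frac{1}{6} \cdot 2\right) + 1367\right) \left(- \frac{25}{3}\right)^{2} = \left(\left(\frac{5}{3} + \frac{1}{3}\right) + 1367\right) \frac{625}{9} = \left(2 + 1367\right) \frac{625}{9} = 1369 \cdot \frac{625}{9} = \frac{855625}{9}$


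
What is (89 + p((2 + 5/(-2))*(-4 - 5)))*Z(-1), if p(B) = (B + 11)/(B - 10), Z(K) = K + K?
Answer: -1896/11 ≈ -172.36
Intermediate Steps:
Z(K) = 2*K
p(B) = (11 + B)/(-10 + B)
(89 + p((2 + 5/(-2))*(-4 - 5)))*Z(-1) = (89 + (11 + (2 + 5/(-2))*(-4 - 5))/(-10 + (2 + 5/(-2))*(-4 - 5)))*(2*(-1)) = (89 + (11 + (2 + 5*(-½))*(-9))/(-10 + (2 + 5*(-½))*(-9)))*(-2) = (89 + (11 + (2 - 5/2)*(-9))/(-10 + (2 - 5/2)*(-9)))*(-2) = (89 + (11 - ½*(-9))/(-10 - ½*(-9)))*(-2) = (89 + (11 + 9/2)/(-10 + 9/2))*(-2) = (89 + (31/2)/(-11/2))*(-2) = (89 - 2/11*31/2)*(-2) = (89 - 31/11)*(-2) = (948/11)*(-2) = -1896/11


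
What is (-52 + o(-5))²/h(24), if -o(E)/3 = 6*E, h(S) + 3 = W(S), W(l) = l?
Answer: 1444/21 ≈ 68.762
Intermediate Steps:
h(S) = -3 + S
o(E) = -18*E
(-52 + o(-5))²/h(24) = (-52 - 18*(-5))²/(-3 + 24) = (-52 + 90)²/21 = 38²*(1/21) = 1444*(1/21) = 1444/21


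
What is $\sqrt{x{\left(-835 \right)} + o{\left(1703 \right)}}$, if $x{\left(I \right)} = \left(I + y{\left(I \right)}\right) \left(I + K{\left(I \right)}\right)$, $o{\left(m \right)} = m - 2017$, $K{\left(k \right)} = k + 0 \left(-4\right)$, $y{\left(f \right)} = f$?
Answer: $\sqrt{2788586} \approx 1669.9$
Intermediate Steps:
$K{\left(k \right)} = k$ ($K{\left(k \right)} = k + 0 = k$)
$o{\left(m \right)} = -2017 + m$
$x{\left(I \right)} = 4 I^{2}$ ($x{\left(I \right)} = \left(I + I\right) \left(I + I\right) = 2 I 2 I = 4 I^{2}$)
$\sqrt{x{\left(-835 \right)} + o{\left(1703 \right)}} = \sqrt{4 \left(-835\right)^{2} + \left(-2017 + 1703\right)} = \sqrt{4 \cdot 697225 - 314} = \sqrt{2788900 - 314} = \sqrt{2788586}$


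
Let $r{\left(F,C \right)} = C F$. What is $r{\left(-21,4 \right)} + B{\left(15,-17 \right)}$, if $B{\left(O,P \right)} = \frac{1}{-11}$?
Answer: $- \frac{925}{11} \approx -84.091$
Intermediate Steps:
$B{\left(O,P \right)} = - \frac{1}{11}$
$r{\left(-21,4 \right)} + B{\left(15,-17 \right)} = 4 \left(-21\right) - \frac{1}{11} = -84 - \frac{1}{11} = - \frac{925}{11}$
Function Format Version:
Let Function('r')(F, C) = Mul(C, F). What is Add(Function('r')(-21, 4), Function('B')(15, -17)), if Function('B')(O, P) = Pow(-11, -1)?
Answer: Rational(-925, 11) ≈ -84.091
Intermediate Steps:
Function('B')(O, P) = Rational(-1, 11)
Add(Function('r')(-21, 4), Function('B')(15, -17)) = Add(Mul(4, -21), Rational(-1, 11)) = Add(-84, Rational(-1, 11)) = Rational(-925, 11)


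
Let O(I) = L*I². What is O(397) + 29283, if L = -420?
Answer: -66166497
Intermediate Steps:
O(I) = -420*I²
O(397) + 29283 = -420*397² + 29283 = -420*157609 + 29283 = -66195780 + 29283 = -66166497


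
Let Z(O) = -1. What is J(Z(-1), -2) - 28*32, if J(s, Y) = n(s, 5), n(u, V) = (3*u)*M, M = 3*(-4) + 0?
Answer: -860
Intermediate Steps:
M = -12 (M = -12 + 0 = -12)
n(u, V) = -36*u (n(u, V) = (3*u)*(-12) = -36*u)
J(s, Y) = -36*s
J(Z(-1), -2) - 28*32 = -36*(-1) - 28*32 = 36 - 896 = -860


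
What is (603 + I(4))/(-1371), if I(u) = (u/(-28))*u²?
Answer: -4205/9597 ≈ -0.43816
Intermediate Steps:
I(u) = -u³/28 (I(u) = (u*(-1/28))*u² = (-u/28)*u² = -u³/28)
(603 + I(4))/(-1371) = (603 - 1/28*4³)/(-1371) = (603 - 1/28*64)*(-1/1371) = (603 - 16/7)*(-1/1371) = (4205/7)*(-1/1371) = -4205/9597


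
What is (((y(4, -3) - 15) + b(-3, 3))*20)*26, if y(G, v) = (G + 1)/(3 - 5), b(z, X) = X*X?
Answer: -4420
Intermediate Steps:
b(z, X) = X²
y(G, v) = -½ - G/2 (y(G, v) = (1 + G)/(-2) = (1 + G)*(-½) = -½ - G/2)
(((y(4, -3) - 15) + b(-3, 3))*20)*26 = ((((-½ - ½*4) - 15) + 3²)*20)*26 = ((((-½ - 2) - 15) + 9)*20)*26 = (((-5/2 - 15) + 9)*20)*26 = ((-35/2 + 9)*20)*26 = -17/2*20*26 = -170*26 = -4420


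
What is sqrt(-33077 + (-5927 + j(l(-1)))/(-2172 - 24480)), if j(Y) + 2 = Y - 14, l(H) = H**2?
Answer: I*sqrt(5873849351706)/13326 ≈ 181.87*I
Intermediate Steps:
j(Y) = -16 + Y (j(Y) = -2 + (Y - 14) = -2 + (-14 + Y) = -16 + Y)
sqrt(-33077 + (-5927 + j(l(-1)))/(-2172 - 24480)) = sqrt(-33077 + (-5927 + (-16 + (-1)**2))/(-2172 - 24480)) = sqrt(-33077 + (-5927 + (-16 + 1))/(-26652)) = sqrt(-33077 + (-5927 - 15)*(-1/26652)) = sqrt(-33077 - 5942*(-1/26652)) = sqrt(-33077 + 2971/13326) = sqrt(-440781131/13326) = I*sqrt(5873849351706)/13326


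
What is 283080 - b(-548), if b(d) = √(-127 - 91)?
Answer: 283080 - I*√218 ≈ 2.8308e+5 - 14.765*I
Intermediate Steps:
b(d) = I*√218 (b(d) = √(-218) = I*√218)
283080 - b(-548) = 283080 - I*√218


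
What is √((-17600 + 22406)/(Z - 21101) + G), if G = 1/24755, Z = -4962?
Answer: I*√76743019302016855/645189565 ≈ 0.42937*I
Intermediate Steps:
G = 1/24755 ≈ 4.0396e-5
√((-17600 + 22406)/(Z - 21101) + G) = √((-17600 + 22406)/(-4962 - 21101) + 1/24755) = √(4806/(-26063) + 1/24755) = √(4806*(-1/26063) + 1/24755) = √(-4806/26063 + 1/24755) = √(-118946467/645189565) = I*√76743019302016855/645189565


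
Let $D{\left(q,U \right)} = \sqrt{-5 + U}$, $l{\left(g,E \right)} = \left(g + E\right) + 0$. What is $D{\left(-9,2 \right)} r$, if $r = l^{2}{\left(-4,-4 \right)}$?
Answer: $64 i \sqrt{3} \approx 110.85 i$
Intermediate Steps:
$l{\left(g,E \right)} = E + g$ ($l{\left(g,E \right)} = \left(E + g\right) + 0 = E + g$)
$r = 64$ ($r = \left(-4 - 4\right)^{2} = \left(-8\right)^{2} = 64$)
$D{\left(-9,2 \right)} r = \sqrt{-5 + 2} \cdot 64 = \sqrt{-3} \cdot 64 = i \sqrt{3} \cdot 64 = 64 i \sqrt{3}$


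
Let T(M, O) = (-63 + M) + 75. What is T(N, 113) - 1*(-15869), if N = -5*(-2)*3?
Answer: 15911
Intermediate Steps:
N = 30 (N = 10*3 = 30)
T(M, O) = 12 + M
T(N, 113) - 1*(-15869) = (12 + 30) - 1*(-15869) = 42 + 15869 = 15911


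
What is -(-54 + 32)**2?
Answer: -484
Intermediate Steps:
-(-54 + 32)**2 = -1*(-22)**2 = -1*484 = -484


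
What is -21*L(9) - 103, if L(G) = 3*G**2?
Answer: -5206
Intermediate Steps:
-21*L(9) - 103 = -63*9**2 - 103 = -63*81 - 103 = -21*243 - 103 = -5103 - 103 = -5206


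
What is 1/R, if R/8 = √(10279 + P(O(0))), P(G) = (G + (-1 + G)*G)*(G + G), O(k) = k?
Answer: √10279/82232 ≈ 0.0012329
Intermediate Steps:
P(G) = 2*G*(G + G*(-1 + G)) (P(G) = (G + G*(-1 + G))*(2*G) = 2*G*(G + G*(-1 + G)))
R = 8*√10279 (R = 8*√(10279 + 2*0³) = 8*√(10279 + 2*0) = 8*√(10279 + 0) = 8*√10279 ≈ 811.08)
1/R = 1/(8*√10279) = √10279/82232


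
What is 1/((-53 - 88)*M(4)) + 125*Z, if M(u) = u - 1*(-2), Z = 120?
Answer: 12689999/846 ≈ 15000.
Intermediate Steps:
M(u) = 2 + u (M(u) = u + 2 = 2 + u)
1/((-53 - 88)*M(4)) + 125*Z = 1/((-53 - 88)*(2 + 4)) + 125*120 = 1/(-141*6) + 15000 = -1/141*1/6 + 15000 = -1/846 + 15000 = 12689999/846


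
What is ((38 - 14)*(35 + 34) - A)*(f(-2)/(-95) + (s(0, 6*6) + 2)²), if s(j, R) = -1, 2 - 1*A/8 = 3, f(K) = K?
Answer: 161408/95 ≈ 1699.0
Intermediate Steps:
A = -8 (A = 16 - 8*3 = 16 - 24 = -8)
((38 - 14)*(35 + 34) - A)*(f(-2)/(-95) + (s(0, 6*6) + 2)²) = ((38 - 14)*(35 + 34) - 1*(-8))*(-2/(-95) + (-1 + 2)²) = (24*69 + 8)*(-2*(-1/95) + 1²) = (1656 + 8)*(2/95 + 1) = 1664*(97/95) = 161408/95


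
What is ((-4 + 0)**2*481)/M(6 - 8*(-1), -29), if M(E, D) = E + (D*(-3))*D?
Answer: -592/193 ≈ -3.0674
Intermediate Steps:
M(E, D) = E - 3*D**2 (M(E, D) = E + (-3*D)*D = E - 3*D**2)
((-4 + 0)**2*481)/M(6 - 8*(-1), -29) = ((-4 + 0)**2*481)/((6 - 8*(-1)) - 3*(-29)**2) = ((-4)**2*481)/((6 + 8) - 3*841) = (16*481)/(14 - 2523) = 7696/(-2509) = 7696*(-1/2509) = -592/193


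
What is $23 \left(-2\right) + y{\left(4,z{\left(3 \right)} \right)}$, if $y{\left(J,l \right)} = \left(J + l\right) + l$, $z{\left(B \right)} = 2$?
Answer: $-38$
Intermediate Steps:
$y{\left(J,l \right)} = J + 2 l$
$23 \left(-2\right) + y{\left(4,z{\left(3 \right)} \right)} = 23 \left(-2\right) + \left(4 + 2 \cdot 2\right) = -46 + \left(4 + 4\right) = -46 + 8 = -38$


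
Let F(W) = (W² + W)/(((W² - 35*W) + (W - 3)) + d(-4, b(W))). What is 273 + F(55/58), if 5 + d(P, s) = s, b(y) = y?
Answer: 35253646/129157 ≈ 272.95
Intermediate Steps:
d(P, s) = -5 + s
F(W) = (W + W²)/(-8 + W² - 33*W) (F(W) = (W² + W)/(((W² - 35*W) + (W - 3)) + (-5 + W)) = (W + W²)/(((W² - 35*W) + (-3 + W)) + (-5 + W)) = (W + W²)/((-3 + W² - 34*W) + (-5 + W)) = (W + W²)/(-8 + W² - 33*W))
273 + F(55/58) = 273 + (55/58)*(1 + 55/58)/(-8 + (55/58)² - 1815/58) = 273 + (55*(1/58))*(1 + 55*(1/58))/(-8 + (55*(1/58))² - 1815/58) = 273 + 55*(1 + 55/58)/(58*(-8 + (55/58)² - 33*55/58)) = 273 + (55/58)*(113/58)/(-8 + 3025/3364 - 1815/58) = 273 + (55/58)*(113/58)/(-129157/3364) = 273 + (55/58)*(-3364/129157)*(113/58) = 273 - 6215/129157 = 35253646/129157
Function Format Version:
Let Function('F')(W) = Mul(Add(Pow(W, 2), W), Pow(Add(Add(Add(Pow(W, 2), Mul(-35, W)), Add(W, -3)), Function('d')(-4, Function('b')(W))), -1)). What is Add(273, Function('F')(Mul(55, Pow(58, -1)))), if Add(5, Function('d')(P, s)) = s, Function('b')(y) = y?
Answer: Rational(35253646, 129157) ≈ 272.95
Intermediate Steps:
Function('d')(P, s) = Add(-5, s)
Function('F')(W) = Mul(Pow(Add(-8, Pow(W, 2), Mul(-33, W)), -1), Add(W, Pow(W, 2))) (Function('F')(W) = Mul(Add(Pow(W, 2), W), Pow(Add(Add(Add(Pow(W, 2), Mul(-35, W)), Add(W, -3)), Add(-5, W)), -1)) = Mul(Add(W, Pow(W, 2)), Pow(Add(Add(Add(Pow(W, 2), Mul(-35, W)), Add(-3, W)), Add(-5, W)), -1)) = Mul(Add(W, Pow(W, 2)), Pow(Add(Add(-3, Pow(W, 2), Mul(-34, W)), Add(-5, W)), -1)) = Mul(Add(W, Pow(W, 2)), Pow(Add(-8, Pow(W, 2), Mul(-33, W)), -1)) = Mul(Pow(Add(-8, Pow(W, 2), Mul(-33, W)), -1), Add(W, Pow(W, 2))))
Add(273, Function('F')(Mul(55, Pow(58, -1)))) = Add(273, Mul(Mul(55, Pow(58, -1)), Pow(Add(-8, Pow(Mul(55, Pow(58, -1)), 2), Mul(-33, Mul(55, Pow(58, -1)))), -1), Add(1, Mul(55, Pow(58, -1))))) = Add(273, Mul(Mul(55, Rational(1, 58)), Pow(Add(-8, Pow(Mul(55, Rational(1, 58)), 2), Mul(-33, Mul(55, Rational(1, 58)))), -1), Add(1, Mul(55, Rational(1, 58))))) = Add(273, Mul(Rational(55, 58), Pow(Add(-8, Pow(Rational(55, 58), 2), Mul(-33, Rational(55, 58))), -1), Add(1, Rational(55, 58)))) = Add(273, Mul(Rational(55, 58), Pow(Add(-8, Rational(3025, 3364), Rational(-1815, 58)), -1), Rational(113, 58))) = Add(273, Mul(Rational(55, 58), Pow(Rational(-129157, 3364), -1), Rational(113, 58))) = Add(273, Mul(Rational(55, 58), Rational(-3364, 129157), Rational(113, 58))) = Add(273, Rational(-6215, 129157)) = Rational(35253646, 129157)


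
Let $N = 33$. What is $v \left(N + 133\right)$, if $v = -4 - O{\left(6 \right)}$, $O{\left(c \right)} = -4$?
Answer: $0$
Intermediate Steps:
$v = 0$ ($v = -4 - -4 = -4 + 4 = 0$)
$v \left(N + 133\right) = 0 \left(33 + 133\right) = 0 \cdot 166 = 0$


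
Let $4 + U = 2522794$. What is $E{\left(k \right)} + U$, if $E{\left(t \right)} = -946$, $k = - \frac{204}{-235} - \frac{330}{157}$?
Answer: $2521844$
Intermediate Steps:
$k = - \frac{45522}{36895}$ ($k = \left(-204\right) \left(- \frac{1}{235}\right) - \frac{330}{157} = \frac{204}{235} - \frac{330}{157} = - \frac{45522}{36895} \approx -1.2338$)
$U = 2522790$ ($U = -4 + 2522794 = 2522790$)
$E{\left(k \right)} + U = -946 + 2522790 = 2521844$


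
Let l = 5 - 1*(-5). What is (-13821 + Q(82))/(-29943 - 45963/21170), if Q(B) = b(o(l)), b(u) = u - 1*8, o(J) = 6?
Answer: 292632910/633939273 ≈ 0.46161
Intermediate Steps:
l = 10 (l = 5 + 5 = 10)
b(u) = -8 + u (b(u) = u - 8 = -8 + u)
Q(B) = -2 (Q(B) = -8 + 6 = -2)
(-13821 + Q(82))/(-29943 - 45963/21170) = (-13821 - 2)/(-29943 - 45963/21170) = -13823/(-29943 - 45963*1/21170) = -13823/(-29943 - 45963/21170) = -13823/(-633939273/21170) = -13823*(-21170/633939273) = 292632910/633939273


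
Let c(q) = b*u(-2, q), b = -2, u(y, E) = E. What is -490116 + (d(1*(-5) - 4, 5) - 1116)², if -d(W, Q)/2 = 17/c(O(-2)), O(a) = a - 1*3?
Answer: 19073509/25 ≈ 7.6294e+5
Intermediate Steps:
O(a) = -3 + a (O(a) = a - 3 = -3 + a)
c(q) = -2*q
d(W, Q) = -17/5 (d(W, Q) = -34/((-2*(-3 - 2))) = -34/((-2*(-5))) = -34/10 = -2*17/10 = -17/5)
-490116 + (d(1*(-5) - 4, 5) - 1116)² = -490116 + (-17/5 - 1116)² = -490116 + (-5597/5)² = -490116 + 31326409/25 = 19073509/25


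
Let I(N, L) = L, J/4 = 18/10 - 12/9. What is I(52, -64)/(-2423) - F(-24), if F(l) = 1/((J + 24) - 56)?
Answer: 65273/1095196 ≈ 0.059599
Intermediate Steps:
J = 28/15 (J = 4*(18/10 - 12/9) = 4*(18*(⅒) - 12*⅑) = 4*(9/5 - 4/3) = 4*(7/15) = 28/15 ≈ 1.8667)
F(l) = -15/452 (F(l) = 1/((28/15 + 24) - 56) = 1/(388/15 - 56) = 1/(-452/15) = -15/452)
I(52, -64)/(-2423) - F(-24) = -64/(-2423) - 1*(-15/452) = -64*(-1/2423) + 15/452 = 64/2423 + 15/452 = 65273/1095196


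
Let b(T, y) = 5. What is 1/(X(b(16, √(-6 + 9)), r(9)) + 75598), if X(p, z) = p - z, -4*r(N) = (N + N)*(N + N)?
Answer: 1/75684 ≈ 1.3213e-5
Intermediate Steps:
r(N) = -N² (r(N) = -(N + N)*(N + N)/4 = -2*N*2*N/4 = -N²)
1/(X(b(16, √(-6 + 9)), r(9)) + 75598) = 1/((5 - (-1)*9²) + 75598) = 1/((5 - (-1)*81) + 75598) = 1/((5 - 1*(-81)) + 75598) = 1/((5 + 81) + 75598) = 1/(86 + 75598) = 1/75684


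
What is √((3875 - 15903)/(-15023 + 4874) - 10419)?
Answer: I*√1073057860047/10149 ≈ 102.07*I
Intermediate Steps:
√((3875 - 15903)/(-15023 + 4874) - 10419) = √(-12028/(-10149) - 10419) = √(-12028*(-1/10149) - 10419) = √(12028/10149 - 10419) = √(-105730403/10149) = I*√1073057860047/10149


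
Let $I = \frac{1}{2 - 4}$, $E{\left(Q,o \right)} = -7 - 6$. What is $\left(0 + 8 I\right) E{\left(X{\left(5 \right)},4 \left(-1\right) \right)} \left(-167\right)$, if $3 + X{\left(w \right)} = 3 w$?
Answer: $-8684$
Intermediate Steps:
$X{\left(w \right)} = -3 + 3 w$
$E{\left(Q,o \right)} = -13$
$I = - \frac{1}{2}$ ($I = \frac{1}{-2} = - \frac{1}{2} \approx -0.5$)
$\left(0 + 8 I\right) E{\left(X{\left(5 \right)},4 \left(-1\right) \right)} \left(-167\right) = \left(0 + 8 \left(- \frac{1}{2}\right)\right) \left(-13\right) \left(-167\right) = \left(0 - 4\right) \left(-13\right) \left(-167\right) = \left(-4\right) \left(-13\right) \left(-167\right) = 52 \left(-167\right) = -8684$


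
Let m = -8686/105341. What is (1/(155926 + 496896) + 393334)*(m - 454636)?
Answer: -6148760996222202197769/34384461151 ≈ -1.7882e+11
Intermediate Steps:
m = -8686/105341 (m = -8686*1/105341 = -8686/105341 ≈ -0.082456)
(1/(155926 + 496896) + 393334)*(m - 454636) = (1/(155926 + 496896) + 393334)*(-8686/105341 - 454636) = (1/652822 + 393334)*(-47891819562/105341) = (256777088549/652822)*(-47891819562/105341) = -6148760996222202197769/34384461151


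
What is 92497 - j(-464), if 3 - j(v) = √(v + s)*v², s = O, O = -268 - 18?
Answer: 92494 + 1076480*I*√30 ≈ 92494.0 + 5.8961e+6*I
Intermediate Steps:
O = -286
s = -286
j(v) = 3 - v²*√(-286 + v) (j(v) = 3 - √(v - 286)*v² = 3 - √(-286 + v)*v² = 3 - v²*√(-286 + v))
92497 - j(-464) = 92497 - (3 - 1*(-464)²*√(-286 - 464)) = 92497 - (3 - 1*215296*√(-750)) = 92497 - (3 - 1*215296*5*I*√30) = 92497 - (3 - 1076480*I*√30) = 92497 + (-3 + 1076480*I*√30) = 92494 + 1076480*I*√30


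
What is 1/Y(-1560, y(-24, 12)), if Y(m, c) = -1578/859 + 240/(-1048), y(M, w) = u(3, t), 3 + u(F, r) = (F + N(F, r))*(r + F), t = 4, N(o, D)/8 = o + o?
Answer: -112529/232488 ≈ -0.48402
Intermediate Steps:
N(o, D) = 16*o (N(o, D) = 8*(o + o) = 8*(2*o) = 16*o)
u(F, r) = -3 + 17*F*(F + r) (u(F, r) = -3 + (F + 16*F)*(r + F) = -3 + (17*F)*(F + r) = -3 + 17*F*(F + r))
y(M, w) = 354 (y(M, w) = -3 + 17*3² + 17*3*4 = -3 + 17*9 + 204 = -3 + 153 + 204 = 354)
Y(m, c) = -232488/112529 (Y(m, c) = -1578*1/859 + 240*(-1/1048) = -1578/859 - 30/131 = -232488/112529)
1/Y(-1560, y(-24, 12)) = 1/(-232488/112529) = -112529/232488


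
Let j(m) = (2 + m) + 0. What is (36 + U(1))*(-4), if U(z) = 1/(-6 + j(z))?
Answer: -428/3 ≈ -142.67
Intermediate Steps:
j(m) = 2 + m
U(z) = 1/(-4 + z) (U(z) = 1/(-6 + (2 + z)) = 1/(-4 + z))
(36 + U(1))*(-4) = (36 + 1/(-4 + 1))*(-4) = (36 + 1/(-3))*(-4) = (36 - ⅓)*(-4) = (107/3)*(-4) = -428/3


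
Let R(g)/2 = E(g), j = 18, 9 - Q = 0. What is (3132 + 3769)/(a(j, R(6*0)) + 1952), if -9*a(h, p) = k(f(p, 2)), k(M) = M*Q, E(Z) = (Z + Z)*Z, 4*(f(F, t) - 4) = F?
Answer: 6901/1948 ≈ 3.5426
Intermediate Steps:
Q = 9 (Q = 9 - 1*0 = 9 + 0 = 9)
f(F, t) = 4 + F/4
E(Z) = 2*Z**2 (E(Z) = (2*Z)*Z = 2*Z**2)
R(g) = 4*g**2 (R(g) = 2*(2*g**2) = 4*g**2)
k(M) = 9*M (k(M) = M*9 = 9*M)
a(h, p) = -4 - p/4 (a(h, p) = -(4 + p/4) = -(36 + 9*p/4)/9 = -4 - p/4)
(3132 + 3769)/(a(j, R(6*0)) + 1952) = (3132 + 3769)/((-4 - (6*0)**2) + 1952) = 6901/((-4 - 0**2) + 1952) = 6901/((-4 - 0) + 1952) = 6901/((-4 - 1/4*0) + 1952) = 6901/((-4 + 0) + 1952) = 6901/(-4 + 1952) = 6901/1948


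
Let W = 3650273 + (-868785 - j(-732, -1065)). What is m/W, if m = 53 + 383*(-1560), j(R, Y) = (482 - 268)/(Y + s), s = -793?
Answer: -555009683/2584002459 ≈ -0.21479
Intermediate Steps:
j(R, Y) = 214/(-793 + Y) (j(R, Y) = (482 - 268)/(Y - 793) = 214/(-793 + Y))
W = 2584002459/929 (W = 3650273 + (-868785 - 214/(-793 - 1065)) = 3650273 + (-868785 - 214/(-1858)) = 3650273 + (-868785 - 214*(-1)/1858) = 3650273 + (-868785 - 1*(-107/929)) = 3650273 + (-868785 + 107/929) = 3650273 - 807101158/929 = 2584002459/929 ≈ 2.7815e+6)
m = -597427 (m = 53 - 597480 = -597427)
m/W = -597427/2584002459/929 = -597427*929/2584002459 = -555009683/2584002459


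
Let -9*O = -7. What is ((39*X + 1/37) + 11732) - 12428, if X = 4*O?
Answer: -63785/111 ≈ -574.64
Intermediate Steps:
O = 7/9 (O = -1/9*(-7) = 7/9 ≈ 0.77778)
X = 28/9 (X = 4*(7/9) = 28/9 ≈ 3.1111)
((39*X + 1/37) + 11732) - 12428 = ((39*(28/9) + 1/37) + 11732) - 12428 = ((364/3 + 1/37) + 11732) - 12428 = (13471/111 + 11732) - 12428 = 1315723/111 - 12428 = -63785/111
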